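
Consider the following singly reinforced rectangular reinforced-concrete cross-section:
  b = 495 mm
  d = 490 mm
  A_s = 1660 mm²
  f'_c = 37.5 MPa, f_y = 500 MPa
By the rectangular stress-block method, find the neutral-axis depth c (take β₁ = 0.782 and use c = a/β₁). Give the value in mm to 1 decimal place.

T = A_s f_y = 1660 × 500 = 830000 N = 830 kN.
Setting C = 0.85 f'_c a b equal to T: a = 830000/(0.85 × 37.5 × 495) = 52.604 mm.
With β₁ = 0.782, c = a/β₁ = 52.604/0.782 = 67.3 mm.

c ≈ 67.3 mm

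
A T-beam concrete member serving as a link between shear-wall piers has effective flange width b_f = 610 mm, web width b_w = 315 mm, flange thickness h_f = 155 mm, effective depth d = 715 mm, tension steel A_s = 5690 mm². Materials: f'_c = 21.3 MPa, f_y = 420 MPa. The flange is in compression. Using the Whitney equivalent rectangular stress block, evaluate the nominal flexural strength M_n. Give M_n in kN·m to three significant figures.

M_n ≈ 1430 kN·m

Tension: T = A_s f_y = 5690 × 420 = 2389800 N.
Try a within the flange: a = T/(0.85 f'_c b_f) = 2389800/(0.85 × 21.3 × 610) = 216.39 mm.
a = 216.39 > h_f = 155 mm: the block extends into the web. Split into flange-overhang and web parts.
C_f = 0.85 f'_c (b_f − b_w) h_f = 0.85 × 21.3 × (610 − 315) × 155 = 827851 N.
Remaining web compression depth: a_w = (T − C_f)/(0.85 f'_c b_w) = (2389800 − 827851)/(0.85 × 21.3 × 315) = 273.88 mm.
M_n = C_f(d − h_f/2) + (T − C_f)(d − a_w/2) = 827851 × (715 − 77.5) + 1561949 × (715 − 136.94) = 527.76 + 902.90 = 1430.66 × 10⁶ N·mm.
M_n = 1430.66 kN·m.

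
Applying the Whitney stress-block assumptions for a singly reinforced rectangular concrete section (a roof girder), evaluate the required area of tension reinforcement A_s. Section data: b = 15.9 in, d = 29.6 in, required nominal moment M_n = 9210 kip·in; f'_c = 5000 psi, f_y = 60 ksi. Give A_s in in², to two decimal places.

A_s ≈ 5.67 in²

From M_n = 0.85 f'_c a b (d − a/2):
a = d − √(d² − 2M_n/(0.85 f'_c b)) = 29.6 − √(29.6² − 2 × 9210/(0.85 × 5 × 15.9)) = 5.032 in.
A_s = 0.85 f'_c a b / f_y = 0.85 × 5 × 5.032 × 15.9 / 60 = 5.667 in².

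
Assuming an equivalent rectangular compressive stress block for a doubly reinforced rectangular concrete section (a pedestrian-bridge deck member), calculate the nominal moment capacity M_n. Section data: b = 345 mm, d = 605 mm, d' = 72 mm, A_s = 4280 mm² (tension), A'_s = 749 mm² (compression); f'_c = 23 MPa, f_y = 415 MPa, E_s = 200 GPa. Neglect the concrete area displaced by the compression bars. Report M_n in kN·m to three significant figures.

M_n ≈ 893 kN·m

Assume both tension and compression steel yield.
Net tension couple steel: A_s − A'_s = 3531 mm².
a = (A_s − A'_s) f_y / (0.85 f'_c b) = 1465365/(0.85 × 23 × 345) = 217.26 mm.
c = a/β₁ = 217.26/0.85 = 255.60 mm; ε'_s = 0.003(c − d')/c = 0.0022 ≥ f_y/E_s = 0.0021, so compression steel does yield.
M_n = (A_s − A'_s) f_y (d − a/2) + A'_s f_y (d − d') = [1465365 × (605 − 108.63) + 310835 × (605 − 72)] × 10⁻⁶ = 727.36 + 165.68 = 893.04 kN·m.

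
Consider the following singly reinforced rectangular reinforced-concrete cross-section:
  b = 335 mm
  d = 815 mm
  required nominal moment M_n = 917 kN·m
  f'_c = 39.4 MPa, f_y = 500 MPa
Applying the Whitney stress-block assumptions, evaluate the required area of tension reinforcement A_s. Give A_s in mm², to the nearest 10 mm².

A_s ≈ 2410 mm²

With M_n = 0.85 f'_c a b (d − a/2), solve the quadratic for a:
a = d − √(d² − 2M_n/(0.85 f'_c b)) = 815 − √(815² − 2 × 917×10⁶/(0.85 × 39.4 × 335)) = 107.36 mm.
A_s = 0.85 f'_c a b / f_y = 0.85 × 39.4 × 107.36 × 335 / 500 = 2409.0 mm².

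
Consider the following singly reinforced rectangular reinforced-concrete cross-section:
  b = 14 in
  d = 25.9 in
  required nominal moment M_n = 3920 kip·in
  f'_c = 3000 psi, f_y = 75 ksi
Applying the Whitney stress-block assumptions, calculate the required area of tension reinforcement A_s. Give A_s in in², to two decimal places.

A_s ≈ 2.22 in²

From M_n = 0.85 f'_c a b (d − a/2):
a = d − √(d² − 2M_n/(0.85 f'_c b)) = 25.9 − √(25.9² − 2 × 3920/(0.85 × 3 × 14)) = 4.658 in.
A_s = 0.85 f'_c a b / f_y = 0.85 × 3 × 4.658 × 14 / 75 = 2.217 in².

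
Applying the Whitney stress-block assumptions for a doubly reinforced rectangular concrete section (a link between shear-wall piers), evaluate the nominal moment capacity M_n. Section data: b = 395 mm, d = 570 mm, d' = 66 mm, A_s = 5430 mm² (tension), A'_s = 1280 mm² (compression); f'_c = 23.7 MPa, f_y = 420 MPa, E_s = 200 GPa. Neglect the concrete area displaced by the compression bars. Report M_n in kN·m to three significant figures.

M_n ≈ 1070 kN·m

Assume both tension and compression steel yield.
Net tension couple steel: A_s − A'_s = 4150 mm².
a = (A_s − A'_s) f_y / (0.85 f'_c b) = 1743000/(0.85 × 23.7 × 395) = 219.04 mm.
c = a/β₁ = 219.04/0.85 = 257.69 mm; ε'_s = 0.003(c − d')/c = 0.0022 ≥ f_y/E_s = 0.0021, so compression steel does yield.
M_n = (A_s − A'_s) f_y (d − a/2) + A'_s f_y (d − d') = [1743000 × (570 − 109.52) + 537600 × (570 − 66)] × 10⁻⁶ = 802.62 + 270.95 = 1073.57 kN·m.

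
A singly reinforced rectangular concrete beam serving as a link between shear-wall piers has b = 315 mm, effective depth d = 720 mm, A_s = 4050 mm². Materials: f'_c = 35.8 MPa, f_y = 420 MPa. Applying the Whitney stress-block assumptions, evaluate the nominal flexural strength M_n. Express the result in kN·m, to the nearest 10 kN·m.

T = A_s f_y = 4050 × 420 = 1701000 N = 1701 kN.
From C = T: a = T/(0.85 f'_c b) = 1701000/(0.85 × 35.8 × 315) = 177.46 mm.
M_n = T(d − a/2) = 1701 kN × (720 − 88.73) mm = 1073.79 kN·m.

M_n ≈ 1070 kN·m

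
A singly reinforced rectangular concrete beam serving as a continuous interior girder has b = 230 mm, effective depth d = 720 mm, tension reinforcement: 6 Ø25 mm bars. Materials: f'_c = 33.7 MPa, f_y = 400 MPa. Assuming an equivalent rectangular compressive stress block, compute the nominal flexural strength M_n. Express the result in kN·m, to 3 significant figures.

A_s = 6 × 491 = 2946 mm².
T = A_s f_y = 2946 × 400 = 1178400 N = 1178.4 kN.
From C = T: a = T/(0.85 f'_c b) = 1178400/(0.85 × 33.7 × 230) = 178.86 mm.
M_n = T(d − a/2) = 1178.4 kN × (720 − 89.43) mm = 743.06 kN·m.

M_n ≈ 743 kN·m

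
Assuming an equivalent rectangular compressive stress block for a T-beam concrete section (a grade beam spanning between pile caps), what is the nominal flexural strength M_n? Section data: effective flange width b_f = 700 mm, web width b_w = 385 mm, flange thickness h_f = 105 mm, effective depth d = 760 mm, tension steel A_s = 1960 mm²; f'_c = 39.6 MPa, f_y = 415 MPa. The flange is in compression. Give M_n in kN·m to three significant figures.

Tension: T = A_s f_y = 1960 × 415 = 813400 N.
Try a within the flange: a = T/(0.85 f'_c b_f) = 813400/(0.85 × 39.6 × 700) = 34.52 mm.
Since a = 34.52 ≤ h_f = 105 mm, the stress block lies entirely in the flange; analyse as a rectangular beam of width b_f.
M_n = T(d − a/2) = 813400 × (760 − 17.26) = 604.14 × 10⁶ N·mm.
M_n = 604.14 kN·m.

M_n ≈ 604 kN·m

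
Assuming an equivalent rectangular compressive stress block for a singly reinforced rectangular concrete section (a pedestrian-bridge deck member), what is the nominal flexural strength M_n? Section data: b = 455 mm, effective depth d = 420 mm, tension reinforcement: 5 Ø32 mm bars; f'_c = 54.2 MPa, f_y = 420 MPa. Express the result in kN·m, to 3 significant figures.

M_n ≈ 641 kN·m

A_s = 5 × 804 = 4020 mm².
T = A_s f_y = 4020 × 420 = 1688400 N = 1688.4 kN.
From C = T: a = T/(0.85 f'_c b) = 1688400/(0.85 × 54.2 × 455) = 80.55 mm.
M_n = T(d − a/2) = 1688.4 kN × (420 − 40.275) mm = 641.13 kN·m.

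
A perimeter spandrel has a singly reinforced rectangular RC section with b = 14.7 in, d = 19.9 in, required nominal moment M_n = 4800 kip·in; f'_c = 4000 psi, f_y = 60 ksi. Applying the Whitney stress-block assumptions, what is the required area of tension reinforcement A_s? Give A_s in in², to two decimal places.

From M_n = 0.85 f'_c a b (d − a/2):
a = d − √(d² − 2M_n/(0.85 f'_c b)) = 19.9 − √(19.9² − 2 × 4800/(0.85 × 4 × 14.7)) = 5.619 in.
A_s = 0.85 f'_c a b / f_y = 0.85 × 4 × 5.619 × 14.7 / 60 = 4.681 in².

A_s ≈ 4.68 in²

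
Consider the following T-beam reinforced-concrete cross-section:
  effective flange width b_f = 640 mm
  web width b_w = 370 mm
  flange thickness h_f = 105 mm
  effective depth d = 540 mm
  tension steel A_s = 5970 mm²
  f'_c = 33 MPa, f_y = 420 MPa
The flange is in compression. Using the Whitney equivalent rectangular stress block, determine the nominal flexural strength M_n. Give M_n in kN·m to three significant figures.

Tension: T = A_s f_y = 5970 × 420 = 2507400 N.
Try a within the flange: a = T/(0.85 f'_c b_f) = 2507400/(0.85 × 33 × 640) = 139.67 mm.
a = 139.67 > h_f = 105 mm: the block extends into the web. Split into flange-overhang and web parts.
C_f = 0.85 f'_c (b_f − b_w) h_f = 0.85 × 33 × (640 − 370) × 105 = 795218 N.
Remaining web compression depth: a_w = (T − C_f)/(0.85 f'_c b_w) = (2507400 − 795218)/(0.85 × 33 × 370) = 164.97 mm.
M_n = C_f(d − h_f/2) + (T − C_f)(d − a_w/2) = 795218 × (540 − 52.5) + 1712182 × (540 − 82.485) = 387.67 + 783.35 = 1171.02 × 10⁶ N·mm.
M_n = 1171.02 kN·m.

M_n ≈ 1170 kN·m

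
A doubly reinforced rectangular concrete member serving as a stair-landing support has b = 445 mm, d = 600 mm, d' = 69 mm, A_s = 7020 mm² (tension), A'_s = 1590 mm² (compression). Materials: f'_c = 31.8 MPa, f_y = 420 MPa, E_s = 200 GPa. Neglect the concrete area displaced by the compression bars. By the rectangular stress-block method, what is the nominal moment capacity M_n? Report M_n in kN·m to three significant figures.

Assume both tension and compression steel yield.
Net tension couple steel: A_s − A'_s = 5430 mm².
a = (A_s − A'_s) f_y / (0.85 f'_c b) = 2280600/(0.85 × 31.8 × 445) = 189.60 mm.
c = a/β₁ = 189.60/0.823 = 230.38 mm; ε'_s = 0.003(c − d')/c = 0.0021 ≥ f_y/E_s = 0.0021, so compression steel does yield.
M_n = (A_s − A'_s) f_y (d − a/2) + A'_s f_y (d − d') = [2280600 × (600 − 94.8) + 667800 × (600 − 69)] × 10⁻⁶ = 1152.16 + 354.60 = 1506.76 kN·m.

M_n ≈ 1510 kN·m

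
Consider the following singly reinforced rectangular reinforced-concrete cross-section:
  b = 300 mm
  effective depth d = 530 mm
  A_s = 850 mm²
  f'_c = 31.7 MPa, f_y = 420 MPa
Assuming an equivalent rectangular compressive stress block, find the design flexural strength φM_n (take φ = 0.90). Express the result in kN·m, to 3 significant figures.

T = A_s f_y = 850 × 420 = 357000 N = 357 kN.
From C = T: a = T/(0.85 f'_c b) = 357000/(0.85 × 31.7 × 300) = 44.16 mm.
M_n = T(d − a/2) = 357 kN × (530 − 22.08) mm = 181.33 kN·m.
φM_n = 0.90 × 181.33 = 163.20 kN·m.

φM_n ≈ 163 kN·m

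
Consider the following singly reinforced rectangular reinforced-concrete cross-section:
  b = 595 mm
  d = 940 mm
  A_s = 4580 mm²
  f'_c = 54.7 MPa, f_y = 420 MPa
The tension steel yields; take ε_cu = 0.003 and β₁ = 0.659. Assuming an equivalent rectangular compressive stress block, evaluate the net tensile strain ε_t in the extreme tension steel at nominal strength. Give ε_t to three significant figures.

a = A_s f_y/(0.85 f'_c b) = 69.53 mm.
β₁ = 0.659, so c = a/β₁ = 69.53/0.659 = 105.51 mm.
From the linear strain diagram with ε_cu = 0.003: ε_t = 0.003 (d − c)/c = 0.003 × (940 − 105.51)/105.51 = 0.0237.
Since ε_t ≥ 0.005, the section is tension-controlled.

ε_t ≈ 0.0237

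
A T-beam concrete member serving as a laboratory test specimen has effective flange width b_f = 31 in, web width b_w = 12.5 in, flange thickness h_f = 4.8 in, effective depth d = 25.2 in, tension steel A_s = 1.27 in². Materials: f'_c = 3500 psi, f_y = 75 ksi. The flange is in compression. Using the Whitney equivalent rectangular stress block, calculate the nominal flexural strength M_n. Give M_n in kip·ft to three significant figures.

M_n ≈ 196 kip·ft

Tension: T = A_s f_y = 1.27 × 75 = 95.25 kips.
Try a within the flange: a = T/(0.85 f'_c b_f) = 95.25/(0.85 × 3.5 × 31) = 1.033 in.
Since a = 1.033 ≤ h_f = 4.8 in, the stress block lies entirely in the flange; analyse as a rectangular beam of width b_f.
M_n = T(d − a/2) = 95.25 × (25.2 − 0.5165) = 2351.1 kip·in.
M_n = 2351.1/12 = 195.93 kip·ft.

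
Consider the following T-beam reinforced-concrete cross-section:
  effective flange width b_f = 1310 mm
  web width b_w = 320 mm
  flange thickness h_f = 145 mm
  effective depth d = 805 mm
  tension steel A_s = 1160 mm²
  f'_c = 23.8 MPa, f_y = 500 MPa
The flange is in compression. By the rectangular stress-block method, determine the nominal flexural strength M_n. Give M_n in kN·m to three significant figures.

Tension: T = A_s f_y = 1160 × 500 = 580000 N.
Try a within the flange: a = T/(0.85 f'_c b_f) = 580000/(0.85 × 23.8 × 1310) = 21.89 mm.
Since a = 21.89 ≤ h_f = 145 mm, the stress block lies entirely in the flange; analyse as a rectangular beam of width b_f.
M_n = T(d − a/2) = 580000 × (805 − 10.945) = 460.55 × 10⁶ N·mm.
M_n = 460.55 kN·m.

M_n ≈ 461 kN·m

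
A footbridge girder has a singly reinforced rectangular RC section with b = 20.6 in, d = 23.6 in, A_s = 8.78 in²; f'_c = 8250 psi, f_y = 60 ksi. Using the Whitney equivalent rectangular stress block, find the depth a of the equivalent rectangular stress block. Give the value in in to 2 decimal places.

T = A_s f_y = 8.78 × 60 = 526.8 kips.
a = T/(0.85 f'_c b) = 526.8/(0.85 × 8.25 × 20.6) = 3.65 in.

a ≈ 3.65 in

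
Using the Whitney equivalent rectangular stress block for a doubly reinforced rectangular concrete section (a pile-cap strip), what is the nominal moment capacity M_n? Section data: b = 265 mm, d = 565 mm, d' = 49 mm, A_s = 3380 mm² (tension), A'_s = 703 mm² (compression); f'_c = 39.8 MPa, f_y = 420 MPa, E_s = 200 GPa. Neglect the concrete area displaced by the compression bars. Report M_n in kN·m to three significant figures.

M_n ≈ 717 kN·m

Assume both tension and compression steel yield.
Net tension couple steel: A_s − A'_s = 2677 mm².
a = (A_s − A'_s) f_y / (0.85 f'_c b) = 1124340/(0.85 × 39.8 × 265) = 125.42 mm.
c = a/β₁ = 125.42/0.766 = 163.73 mm; ε'_s = 0.003(c − d')/c = 0.0021 ≥ f_y/E_s = 0.0021, so compression steel does yield.
M_n = (A_s − A'_s) f_y (d − a/2) + A'_s f_y (d − d') = [1124340 × (565 − 62.71) + 295260 × (565 − 49)] × 10⁻⁶ = 564.74 + 152.35 = 717.09 kN·m.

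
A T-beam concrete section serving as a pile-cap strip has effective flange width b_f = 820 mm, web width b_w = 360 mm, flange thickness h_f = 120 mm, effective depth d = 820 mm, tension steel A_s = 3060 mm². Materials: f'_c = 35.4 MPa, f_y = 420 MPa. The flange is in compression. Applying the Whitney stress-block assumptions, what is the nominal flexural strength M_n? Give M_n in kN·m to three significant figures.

Tension: T = A_s f_y = 3060 × 420 = 1285200 N.
Try a within the flange: a = T/(0.85 f'_c b_f) = 1285200/(0.85 × 35.4 × 820) = 52.09 mm.
Since a = 52.09 ≤ h_f = 120 mm, the stress block lies entirely in the flange; analyse as a rectangular beam of width b_f.
M_n = T(d − a/2) = 1285200 × (820 − 26.045) = 1020.39 × 10⁶ N·mm.
M_n = 1020.39 kN·m.

M_n ≈ 1020 kN·m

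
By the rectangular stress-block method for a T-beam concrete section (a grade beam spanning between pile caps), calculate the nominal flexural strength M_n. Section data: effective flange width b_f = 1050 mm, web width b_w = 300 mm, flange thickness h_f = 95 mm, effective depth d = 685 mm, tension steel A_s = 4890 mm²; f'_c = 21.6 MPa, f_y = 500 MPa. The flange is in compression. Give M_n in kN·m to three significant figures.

M_n ≈ 1500 kN·m

Tension: T = A_s f_y = 4890 × 500 = 2445000 N.
Try a within the flange: a = T/(0.85 f'_c b_f) = 2445000/(0.85 × 21.6 × 1050) = 126.83 mm.
a = 126.83 > h_f = 95 mm: the block extends into the web. Split into flange-overhang and web parts.
C_f = 0.85 f'_c (b_f − b_w) h_f = 0.85 × 21.6 × (1050 − 300) × 95 = 1308150 N.
Remaining web compression depth: a_w = (T − C_f)/(0.85 f'_c b_w) = (2445000 − 1308150)/(0.85 × 21.6 × 300) = 206.40 mm.
M_n = C_f(d − h_f/2) + (T − C_f)(d − a_w/2) = 1308150 × (685 − 47.5) + 1136850 × (685 − 103.2) = 833.95 + 661.42 = 1495.37 × 10⁶ N·mm.
M_n = 1495.37 kN·m.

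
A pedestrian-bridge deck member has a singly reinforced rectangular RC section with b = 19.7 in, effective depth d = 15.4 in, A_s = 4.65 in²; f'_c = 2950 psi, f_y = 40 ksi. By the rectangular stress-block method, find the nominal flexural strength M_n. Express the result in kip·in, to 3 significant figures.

M_n ≈ 2510 kip·in

T = A_s f_y = 4.65 × 40 = 186 kips.
a = T/(0.85 f'_c b) = 186/(0.85 × 2.95 × 19.7) = 3.765 in.
M_n = T(d − a/2) = 186 × (15.4 − 1.8825) = 2514.3 kip·in.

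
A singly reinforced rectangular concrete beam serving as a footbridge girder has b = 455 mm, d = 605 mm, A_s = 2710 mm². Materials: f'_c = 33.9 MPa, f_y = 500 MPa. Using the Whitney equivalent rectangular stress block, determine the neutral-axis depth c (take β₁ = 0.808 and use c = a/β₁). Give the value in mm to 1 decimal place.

T = A_s f_y = 2710 × 500 = 1355000 N = 1355 kN.
Setting C = 0.85 f'_c a b equal to T: a = 1355000/(0.85 × 33.9 × 455) = 103.350 mm.
With β₁ = 0.808, c = a/β₁ = 103.350/0.808 = 127.9 mm.

c ≈ 127.9 mm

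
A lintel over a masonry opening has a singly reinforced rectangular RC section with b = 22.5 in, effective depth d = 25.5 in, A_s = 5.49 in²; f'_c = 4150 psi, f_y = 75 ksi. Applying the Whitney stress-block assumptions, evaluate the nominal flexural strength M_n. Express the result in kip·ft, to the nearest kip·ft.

T = A_s f_y = 5.49 × 75 = 411.75 kips.
a = T/(0.85 f'_c b) = 411.75/(0.85 × 4.15 × 22.5) = 5.188 in.
M_n = T(d − a/2) = 411.75 × (25.5 − 2.594) = 9431.5 kip·in = 9431.5/12 = 785.96 kip·ft.

M_n ≈ 786 kip·ft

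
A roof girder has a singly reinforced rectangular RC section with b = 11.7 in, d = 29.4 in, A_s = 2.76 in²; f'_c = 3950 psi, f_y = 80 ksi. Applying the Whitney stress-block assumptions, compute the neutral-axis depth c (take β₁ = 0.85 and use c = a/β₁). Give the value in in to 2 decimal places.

T = A_s f_y = 2.76 × 80 = 220.8 kips.
a = T/(0.85 f'_c b) = 220.8/(0.85 × 3.95 × 11.7) = 5.6208 in.
With β₁ = 0.85, c = a/β₁ = 5.6208/0.85 = 6.61 in.

c ≈ 6.61 in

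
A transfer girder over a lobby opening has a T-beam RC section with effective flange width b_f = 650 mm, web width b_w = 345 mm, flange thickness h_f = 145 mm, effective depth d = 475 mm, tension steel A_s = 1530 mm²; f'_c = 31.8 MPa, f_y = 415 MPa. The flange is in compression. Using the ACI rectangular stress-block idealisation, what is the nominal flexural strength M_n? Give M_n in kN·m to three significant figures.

Tension: T = A_s f_y = 1530 × 415 = 634950 N.
Try a within the flange: a = T/(0.85 f'_c b_f) = 634950/(0.85 × 31.8 × 650) = 36.14 mm.
Since a = 36.14 ≤ h_f = 145 mm, the stress block lies entirely in the flange; analyse as a rectangular beam of width b_f.
M_n = T(d − a/2) = 634950 × (475 − 18.07) = 290.13 × 10⁶ N·mm.
M_n = 290.13 kN·m.

M_n ≈ 290 kN·m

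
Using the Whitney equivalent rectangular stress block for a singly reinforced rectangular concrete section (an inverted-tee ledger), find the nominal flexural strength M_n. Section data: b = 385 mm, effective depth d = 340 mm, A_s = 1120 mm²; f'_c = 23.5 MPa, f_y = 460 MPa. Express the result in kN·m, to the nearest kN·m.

M_n ≈ 158 kN·m

T = A_s f_y = 1120 × 460 = 515200 N = 515.2 kN.
From C = T: a = T/(0.85 f'_c b) = 515200/(0.85 × 23.5 × 385) = 66.99 mm.
M_n = T(d − a/2) = 515.2 kN × (340 − 33.495) mm = 157.91 kN·m.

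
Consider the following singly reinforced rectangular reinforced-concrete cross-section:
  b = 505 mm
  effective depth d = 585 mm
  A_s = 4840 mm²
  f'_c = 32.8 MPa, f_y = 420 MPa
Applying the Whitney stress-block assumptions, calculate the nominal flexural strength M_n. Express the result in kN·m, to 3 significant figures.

T = A_s f_y = 4840 × 420 = 2032800 N = 2032.8 kN.
From C = T: a = T/(0.85 f'_c b) = 2032800/(0.85 × 32.8 × 505) = 144.38 mm.
M_n = T(d − a/2) = 2032.8 kN × (585 − 72.19) mm = 1042.44 kN·m.

M_n ≈ 1040 kN·m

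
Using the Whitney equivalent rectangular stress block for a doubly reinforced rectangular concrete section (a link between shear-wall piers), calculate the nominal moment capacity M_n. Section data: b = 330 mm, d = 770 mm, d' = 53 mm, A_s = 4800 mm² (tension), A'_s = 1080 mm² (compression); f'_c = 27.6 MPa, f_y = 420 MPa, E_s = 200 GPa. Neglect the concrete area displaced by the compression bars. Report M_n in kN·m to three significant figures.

M_n ≈ 1370 kN·m

Assume both tension and compression steel yield.
Net tension couple steel: A_s − A'_s = 3720 mm².
a = (A_s − A'_s) f_y / (0.85 f'_c b) = 1562400/(0.85 × 27.6 × 330) = 201.81 mm.
c = a/β₁ = 201.81/0.85 = 237.42 mm; ε'_s = 0.003(c − d')/c = 0.0023 ≥ f_y/E_s = 0.0021, so compression steel does yield.
M_n = (A_s − A'_s) f_y (d − a/2) + A'_s f_y (d − d') = [1562400 × (770 − 100.905) + 453600 × (770 − 53)] × 10⁻⁶ = 1045.39 + 325.23 = 1370.62 kN·m.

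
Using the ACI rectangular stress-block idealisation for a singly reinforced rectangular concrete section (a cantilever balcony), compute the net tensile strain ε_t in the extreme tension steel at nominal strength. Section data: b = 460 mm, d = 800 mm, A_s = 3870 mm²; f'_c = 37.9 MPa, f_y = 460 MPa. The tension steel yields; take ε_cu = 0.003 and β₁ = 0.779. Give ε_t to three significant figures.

a = A_s f_y/(0.85 f'_c b) = 120.13 mm.
β₁ = 0.779, so c = a/β₁ = 120.13/0.779 = 154.21 mm.
From the linear strain diagram with ε_cu = 0.003: ε_t = 0.003 (d − c)/c = 0.003 × (800 − 154.21)/154.21 = 0.0126.
Since ε_t ≥ 0.005, the section is tension-controlled.

ε_t ≈ 0.0126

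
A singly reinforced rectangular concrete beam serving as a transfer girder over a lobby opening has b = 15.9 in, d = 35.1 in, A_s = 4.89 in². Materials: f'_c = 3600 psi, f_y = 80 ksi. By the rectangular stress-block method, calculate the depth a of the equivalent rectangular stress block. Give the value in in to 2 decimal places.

T = A_s f_y = 4.89 × 80 = 391.2 kips.
a = T/(0.85 f'_c b) = 391.2/(0.85 × 3.6 × 15.9) = 8.04 in.

a ≈ 8.04 in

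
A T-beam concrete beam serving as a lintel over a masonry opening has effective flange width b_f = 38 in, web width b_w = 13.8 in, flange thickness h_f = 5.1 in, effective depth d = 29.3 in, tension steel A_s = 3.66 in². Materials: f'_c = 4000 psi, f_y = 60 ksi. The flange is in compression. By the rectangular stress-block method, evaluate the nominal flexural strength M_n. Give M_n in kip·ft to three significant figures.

Tension: T = A_s f_y = 3.66 × 60 = 219.6 kips.
Try a within the flange: a = T/(0.85 f'_c b_f) = 219.6/(0.85 × 4 × 38) = 1.700 in.
Since a = 1.700 ≤ h_f = 5.1 in, the stress block lies entirely in the flange; analyse as a rectangular beam of width b_f.
M_n = T(d − a/2) = 219.6 × (29.3 − 0.85) = 6247.6 kip·in.
M_n = 6247.6/12 = 520.63 kip·ft.

M_n ≈ 521 kip·ft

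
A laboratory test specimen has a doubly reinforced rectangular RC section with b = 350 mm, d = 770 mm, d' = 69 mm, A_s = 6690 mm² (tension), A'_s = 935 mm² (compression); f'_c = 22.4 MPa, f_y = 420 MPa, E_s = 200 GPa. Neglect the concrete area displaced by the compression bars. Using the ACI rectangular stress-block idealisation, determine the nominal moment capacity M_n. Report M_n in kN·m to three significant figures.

M_n ≈ 1700 kN·m

Assume both tension and compression steel yield.
Net tension couple steel: A_s − A'_s = 5755 mm².
a = (A_s − A'_s) f_y / (0.85 f'_c b) = 2417100/(0.85 × 22.4 × 350) = 362.71 mm.
c = a/β₁ = 362.71/0.85 = 426.72 mm; ε'_s = 0.003(c − d')/c = 0.0025 ≥ f_y/E_s = 0.0021, so compression steel does yield.
M_n = (A_s − A'_s) f_y (d − a/2) + A'_s f_y (d − d') = [2417100 × (770 − 181.355) + 392700 × (770 − 69)] × 10⁻⁶ = 1422.81 + 275.28 = 1698.09 kN·m.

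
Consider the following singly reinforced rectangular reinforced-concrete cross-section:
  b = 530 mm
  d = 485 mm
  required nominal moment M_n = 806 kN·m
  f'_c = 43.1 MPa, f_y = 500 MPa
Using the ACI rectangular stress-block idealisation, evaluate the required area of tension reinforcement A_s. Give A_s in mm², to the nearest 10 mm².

A_s ≈ 3680 mm²

With M_n = 0.85 f'_c a b (d − a/2), solve the quadratic for a:
a = d − √(d² − 2M_n/(0.85 f'_c b)) = 485 − √(485² − 2 × 806×10⁶/(0.85 × 43.1 × 530)) = 94.87 mm.
A_s = 0.85 f'_c a b / f_y = 0.85 × 43.1 × 94.87 × 530 / 500 = 3684.1 mm².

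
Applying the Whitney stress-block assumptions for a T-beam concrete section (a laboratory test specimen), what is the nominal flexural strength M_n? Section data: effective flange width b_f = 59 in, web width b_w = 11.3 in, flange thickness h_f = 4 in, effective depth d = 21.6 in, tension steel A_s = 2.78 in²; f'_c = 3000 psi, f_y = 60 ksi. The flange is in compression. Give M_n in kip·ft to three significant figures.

Tension: T = A_s f_y = 2.78 × 60 = 166.8 kips.
Try a within the flange: a = T/(0.85 f'_c b_f) = 166.8/(0.85 × 3 × 59) = 1.109 in.
Since a = 1.109 ≤ h_f = 4 in, the stress block lies entirely in the flange; analyse as a rectangular beam of width b_f.
M_n = T(d − a/2) = 166.8 × (21.6 − 0.5545) = 3510.4 kip·in.
M_n = 3510.4/12 = 292.53 kip·ft.

M_n ≈ 293 kip·ft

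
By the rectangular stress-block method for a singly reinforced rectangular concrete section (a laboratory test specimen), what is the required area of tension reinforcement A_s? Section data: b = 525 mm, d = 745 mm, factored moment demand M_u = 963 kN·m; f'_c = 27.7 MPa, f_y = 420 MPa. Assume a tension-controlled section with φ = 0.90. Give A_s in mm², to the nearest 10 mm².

A_s ≈ 3740 mm²

M_n = M_u/φ = 963/0.90 = 1070 kN·m.
With M_n = 0.85 f'_c a b (d − a/2), solve the quadratic for a:
a = d − √(d² − 2M_n/(0.85 f'_c b)) = 745 − √(745² − 2 × 1070×10⁶/(0.85 × 27.7 × 525)) = 127.02 mm.
A_s = 0.85 f'_c a b / f_y = 0.85 × 27.7 × 127.02 × 525 / 420 = 3738.4 mm².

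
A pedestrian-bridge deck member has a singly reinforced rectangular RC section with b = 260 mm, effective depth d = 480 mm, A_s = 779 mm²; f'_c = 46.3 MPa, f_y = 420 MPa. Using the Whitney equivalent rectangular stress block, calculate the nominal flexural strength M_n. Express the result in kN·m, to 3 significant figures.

M_n ≈ 152 kN·m

T = A_s f_y = 779 × 420 = 327180 N = 327.18 kN.
From C = T: a = T/(0.85 f'_c b) = 327180/(0.85 × 46.3 × 260) = 31.98 mm.
M_n = T(d − a/2) = 327.18 kN × (480 − 15.99) mm = 151.81 kN·m.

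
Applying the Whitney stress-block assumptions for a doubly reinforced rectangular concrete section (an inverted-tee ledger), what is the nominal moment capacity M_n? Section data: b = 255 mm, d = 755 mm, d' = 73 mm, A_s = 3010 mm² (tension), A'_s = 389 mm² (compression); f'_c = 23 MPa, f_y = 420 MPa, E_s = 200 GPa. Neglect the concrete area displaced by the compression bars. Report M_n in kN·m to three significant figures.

Assume both tension and compression steel yield.
Net tension couple steel: A_s − A'_s = 2621 mm².
a = (A_s − A'_s) f_y / (0.85 f'_c b) = 1100820/(0.85 × 23 × 255) = 220.82 mm.
c = a/β₁ = 220.82/0.85 = 259.79 mm; ε'_s = 0.003(c − d')/c = 0.0022 ≥ f_y/E_s = 0.0021, so compression steel does yield.
M_n = (A_s − A'_s) f_y (d − a/2) + A'_s f_y (d − d') = [1100820 × (755 − 110.41) + 163380 × (755 − 73)] × 10⁻⁶ = 709.58 + 111.43 = 821.01 kN·m.

M_n ≈ 821 kN·m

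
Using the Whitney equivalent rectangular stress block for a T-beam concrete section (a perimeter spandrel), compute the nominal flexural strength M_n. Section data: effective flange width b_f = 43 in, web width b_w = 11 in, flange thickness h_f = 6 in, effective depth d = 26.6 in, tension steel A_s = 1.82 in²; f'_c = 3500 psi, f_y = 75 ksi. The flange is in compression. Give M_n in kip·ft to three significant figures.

M_n ≈ 297 kip·ft

Tension: T = A_s f_y = 1.82 × 75 = 136.5 kips.
Try a within the flange: a = T/(0.85 f'_c b_f) = 136.5/(0.85 × 3.5 × 43) = 1.067 in.
Since a = 1.067 ≤ h_f = 6 in, the stress block lies entirely in the flange; analyse as a rectangular beam of width b_f.
M_n = T(d − a/2) = 136.5 × (26.6 − 0.5335) = 3558.1 kip·in.
M_n = 3558.1/12 = 296.51 kip·ft.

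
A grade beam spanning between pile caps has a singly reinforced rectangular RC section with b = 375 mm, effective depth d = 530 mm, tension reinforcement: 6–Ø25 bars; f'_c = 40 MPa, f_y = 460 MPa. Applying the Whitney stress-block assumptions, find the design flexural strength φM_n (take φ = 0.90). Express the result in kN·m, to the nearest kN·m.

φM_n ≈ 582 kN·m

A_s = 6 × 491 = 2946 mm².
T = A_s f_y = 2946 × 460 = 1355160 N = 1355.16 kN.
From C = T: a = T/(0.85 f'_c b) = 1355160/(0.85 × 40 × 375) = 106.29 mm.
M_n = T(d − a/2) = 1355.16 kN × (530 − 53.145) mm = 646.21 kN·m.
φM_n = 0.90 × 646.21 = 581.59 kN·m.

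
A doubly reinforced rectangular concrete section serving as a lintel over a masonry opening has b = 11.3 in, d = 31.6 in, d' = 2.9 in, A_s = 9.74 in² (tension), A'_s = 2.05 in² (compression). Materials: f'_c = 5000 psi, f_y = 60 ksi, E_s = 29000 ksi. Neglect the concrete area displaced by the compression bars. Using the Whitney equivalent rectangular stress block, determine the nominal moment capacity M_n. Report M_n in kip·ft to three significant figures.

M_n ≈ 1320 kip·ft

Assume both steels yield.
a = (A_s − A'_s) f_y/(0.85 f'_c b) = (9.74 − 2.05) × 60/(0.85 × 5 × 11.3) = 9.607 in.
c = a/β₁ = 9.607/0.8 = 12.009 in; ε'_s = 0.003(c − d')/c = 0.0023 ≥ ε_y = 0.0021, so the compression steel yields.
M_n = (A_s − A'_s) f_y (d − a/2) + A'_s f_y (d − d') = 461.4 × (31.6 − 4.8035) + 123 × (31.6 − 2.9) = 12363.9 + 3530.1 = 15894.0 kip·in = 15894.0/12 = 1324.50 kip·ft.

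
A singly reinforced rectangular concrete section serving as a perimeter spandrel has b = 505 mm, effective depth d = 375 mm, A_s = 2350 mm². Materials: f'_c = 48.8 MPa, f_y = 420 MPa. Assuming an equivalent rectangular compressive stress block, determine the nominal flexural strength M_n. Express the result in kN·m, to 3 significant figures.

T = A_s f_y = 2350 × 420 = 987000 N = 987 kN.
From C = T: a = T/(0.85 f'_c b) = 987000/(0.85 × 48.8 × 505) = 47.12 mm.
M_n = T(d − a/2) = 987 kN × (375 − 23.56) mm = 346.87 kN·m.

M_n ≈ 347 kN·m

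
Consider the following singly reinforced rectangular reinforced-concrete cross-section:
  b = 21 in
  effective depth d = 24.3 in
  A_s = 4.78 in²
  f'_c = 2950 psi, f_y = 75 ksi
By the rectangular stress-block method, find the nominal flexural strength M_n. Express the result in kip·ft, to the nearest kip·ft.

T = A_s f_y = 4.78 × 75 = 358.5 kips.
a = T/(0.85 f'_c b) = 358.5/(0.85 × 2.95 × 21) = 6.808 in.
M_n = T(d − a/2) = 358.5 × (24.3 − 3.404) = 7491.2 kip·in = 7491.2/12 = 624.27 kip·ft.

M_n ≈ 624 kip·ft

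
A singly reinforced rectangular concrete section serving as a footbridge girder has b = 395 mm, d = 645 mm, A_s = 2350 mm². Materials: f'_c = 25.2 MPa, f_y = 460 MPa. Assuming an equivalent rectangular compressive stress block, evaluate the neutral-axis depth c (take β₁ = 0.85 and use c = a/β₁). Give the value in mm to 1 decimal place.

c ≈ 150.3 mm

T = A_s f_y = 2350 × 460 = 1081000 N = 1081 kN.
Setting C = 0.85 f'_c a b equal to T: a = 1081000/(0.85 × 25.2 × 395) = 127.764 mm.
With β₁ = 0.85, c = a/β₁ = 127.764/0.85 = 150.3 mm.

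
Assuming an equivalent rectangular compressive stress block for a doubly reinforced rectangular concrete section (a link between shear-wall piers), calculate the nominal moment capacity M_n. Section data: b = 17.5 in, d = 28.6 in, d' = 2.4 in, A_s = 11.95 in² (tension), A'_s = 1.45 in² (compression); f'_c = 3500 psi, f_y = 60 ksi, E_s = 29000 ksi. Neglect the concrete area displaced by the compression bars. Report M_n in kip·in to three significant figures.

Assume both steels yield.
a = (A_s − A'_s) f_y/(0.85 f'_c b) = (11.95 − 1.45) × 60/(0.85 × 3.5 × 17.5) = 12.101 in.
c = a/β₁ = 12.101/0.85 = 14.236 in; ε'_s = 0.003(c − d')/c = 0.0025 ≥ ε_y = 0.0021, so the compression steel yields.
M_n = (A_s − A'_s) f_y (d − a/2) + A'_s f_y (d − d') = 630 × (28.6 − 6.0505) + 87 × (28.6 − 2.4) = 14206.2 + 2279.4 = 16485.6 kip·in.

M_n ≈ 16500 kip·in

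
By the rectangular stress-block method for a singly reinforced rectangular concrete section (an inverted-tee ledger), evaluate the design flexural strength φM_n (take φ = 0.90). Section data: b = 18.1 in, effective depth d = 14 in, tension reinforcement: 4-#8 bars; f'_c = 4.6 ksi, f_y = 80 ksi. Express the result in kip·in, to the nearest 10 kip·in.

A_s = 4 × 0.79 = 3.16 in².
T = A_s f_y = 3.16 × 80 = 252.8 kips.
a = T/(0.85 f'_c b) = 252.8/(0.85 × 4.6 × 18.1) = 3.572 in.
M_n = T(d − a/2) = 252.8 × (14 − 1.786) = 3087.7 kip·in.
φM_n = 0.90 × 3087.7 = 2778.9 kip·in.

φM_n ≈ 2780 kip·in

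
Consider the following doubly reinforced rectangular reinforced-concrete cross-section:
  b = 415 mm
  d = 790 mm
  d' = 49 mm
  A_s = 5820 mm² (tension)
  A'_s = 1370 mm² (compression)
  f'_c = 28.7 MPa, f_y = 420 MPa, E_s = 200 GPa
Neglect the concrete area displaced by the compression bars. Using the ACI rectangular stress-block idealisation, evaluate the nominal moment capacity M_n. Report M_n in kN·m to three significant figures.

Assume both tension and compression steel yield.
Net tension couple steel: A_s − A'_s = 4450 mm².
a = (A_s − A'_s) f_y / (0.85 f'_c b) = 1869000/(0.85 × 28.7 × 415) = 184.61 mm.
c = a/β₁ = 184.61/0.845 = 218.47 mm; ε'_s = 0.003(c − d')/c = 0.0023 ≥ f_y/E_s = 0.0021, so compression steel does yield.
M_n = (A_s − A'_s) f_y (d − a/2) + A'_s f_y (d − d') = [1869000 × (790 − 92.305) + 575400 × (790 − 49)] × 10⁻⁶ = 1303.99 + 426.37 = 1730.36 kN·m.

M_n ≈ 1730 kN·m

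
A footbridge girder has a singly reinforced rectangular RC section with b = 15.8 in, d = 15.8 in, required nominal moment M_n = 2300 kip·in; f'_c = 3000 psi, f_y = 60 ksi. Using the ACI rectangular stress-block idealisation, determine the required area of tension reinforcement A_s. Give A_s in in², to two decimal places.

From M_n = 0.85 f'_c a b (d − a/2):
a = d − √(d² − 2M_n/(0.85 f'_c b)) = 15.8 − √(15.8² − 2 × 2300/(0.85 × 3 × 15.8)) = 4.161 in.
A_s = 0.85 f'_c a b / f_y = 0.85 × 3 × 4.161 × 15.8 / 60 = 2.794 in².

A_s ≈ 2.79 in²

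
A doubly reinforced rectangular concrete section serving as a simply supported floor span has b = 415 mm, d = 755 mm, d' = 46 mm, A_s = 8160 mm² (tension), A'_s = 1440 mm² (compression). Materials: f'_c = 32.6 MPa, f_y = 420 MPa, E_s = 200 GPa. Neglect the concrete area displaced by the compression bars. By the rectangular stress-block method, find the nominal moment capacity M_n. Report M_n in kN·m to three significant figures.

Assume both tension and compression steel yield.
Net tension couple steel: A_s − A'_s = 6720 mm².
a = (A_s − A'_s) f_y / (0.85 f'_c b) = 2822400/(0.85 × 32.6 × 415) = 245.43 mm.
c = a/β₁ = 245.43/0.817 = 300.40 mm; ε'_s = 0.003(c − d')/c = 0.0025 ≥ f_y/E_s = 0.0021, so compression steel does yield.
M_n = (A_s − A'_s) f_y (d − a/2) + A'_s f_y (d − d') = [2822400 × (755 − 122.715) + 604800 × (755 − 46)] × 10⁻⁶ = 1784.56 + 428.80 = 2213.36 kN·m.

M_n ≈ 2210 kN·m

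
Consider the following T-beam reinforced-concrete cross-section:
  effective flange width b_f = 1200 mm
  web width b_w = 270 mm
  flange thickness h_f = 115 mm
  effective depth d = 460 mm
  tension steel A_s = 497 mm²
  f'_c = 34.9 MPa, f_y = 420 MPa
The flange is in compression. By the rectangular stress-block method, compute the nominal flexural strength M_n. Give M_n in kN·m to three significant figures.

Tension: T = A_s f_y = 497 × 420 = 208740 N.
Try a within the flange: a = T/(0.85 f'_c b_f) = 208740/(0.85 × 34.9 × 1200) = 5.86 mm.
Since a = 5.86 ≤ h_f = 115 mm, the stress block lies entirely in the flange; analyse as a rectangular beam of width b_f.
M_n = T(d − a/2) = 208740 × (460 − 2.93) = 95.41 × 10⁶ N·mm.
M_n = 95.41 kN·m.

M_n ≈ 95.4 kN·m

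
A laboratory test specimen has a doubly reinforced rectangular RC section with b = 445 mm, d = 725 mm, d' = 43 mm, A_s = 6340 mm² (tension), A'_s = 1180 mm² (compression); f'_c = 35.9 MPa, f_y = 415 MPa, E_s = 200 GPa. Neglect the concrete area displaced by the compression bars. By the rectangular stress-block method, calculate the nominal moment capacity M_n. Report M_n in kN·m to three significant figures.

Assume both tension and compression steel yield.
Net tension couple steel: A_s − A'_s = 5160 mm².
a = (A_s − A'_s) f_y / (0.85 f'_c b) = 2141400/(0.85 × 35.9 × 445) = 157.70 mm.
c = a/β₁ = 157.70/0.794 = 198.61 mm; ε'_s = 0.003(c − d')/c = 0.0024 ≥ f_y/E_s = 0.0021, so compression steel does yield.
M_n = (A_s − A'_s) f_y (d − a/2) + A'_s f_y (d − d') = [2141400 × (725 − 78.85) + 489700 × (725 − 43)] × 10⁻⁶ = 1383.67 + 333.98 = 1717.65 kN·m.

M_n ≈ 1720 kN·m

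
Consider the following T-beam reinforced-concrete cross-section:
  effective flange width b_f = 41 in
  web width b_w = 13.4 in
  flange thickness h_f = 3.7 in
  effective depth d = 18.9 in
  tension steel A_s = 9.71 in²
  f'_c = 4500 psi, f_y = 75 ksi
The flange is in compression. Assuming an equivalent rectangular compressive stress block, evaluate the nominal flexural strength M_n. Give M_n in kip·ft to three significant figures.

M_n ≈ 994 kip·ft

Tension: T = A_s f_y = 9.71 × 75 = 728.25 kips.
Try a within the flange: a = T/(0.85 f'_c b_f) = 728.25/(0.85 × 4.5 × 41) = 4.644 in.
a = 4.644 > h_f = 3.7 in: the block extends into the web. Split into flange-overhang and web parts.
C_f = 0.85 f'_c (b_f − b_w) h_f = 0.85 × 4.5 × (41 − 13.4) × 3.7 = 390.6 kips.
Remaining web compression depth: a_w = (T − C_f)/(0.85 f'_c b_w) = (728.25 − 390.6)/(0.85 × 4.5 × 13.4) = 6.588 in.
M_n = C_f(d − h_f/2) + (T − C_f)(d − a_w/2) = 390.6 × (18.9 − 1.85) + 337.65 × (18.9 − 3.294) = 6659.7 + 5269.4 = 11929.1 kip·in.
M_n = 11929.1/12 = 994.09 kip·ft.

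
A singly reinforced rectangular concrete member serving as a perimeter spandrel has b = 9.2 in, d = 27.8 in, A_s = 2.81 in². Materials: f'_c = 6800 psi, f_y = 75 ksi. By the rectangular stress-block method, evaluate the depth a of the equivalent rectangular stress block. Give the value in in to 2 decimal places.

a ≈ 3.96 in

T = A_s f_y = 2.81 × 75 = 210.75 kips.
a = T/(0.85 f'_c b) = 210.75/(0.85 × 6.8 × 9.2) = 3.96 in.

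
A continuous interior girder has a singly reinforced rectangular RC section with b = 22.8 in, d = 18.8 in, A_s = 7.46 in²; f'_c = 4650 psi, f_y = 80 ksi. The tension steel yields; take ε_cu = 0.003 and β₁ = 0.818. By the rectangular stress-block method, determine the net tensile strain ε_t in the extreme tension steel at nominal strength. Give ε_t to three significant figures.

a = A_s f_y/(0.85 f'_c b) = 6.623 in.
β₁ = 0.818, so c = a/β₁ = 6.623/0.818 = 8.097 in.
From the linear strain diagram with ε_cu = 0.003: ε_t = 0.003 (d − c)/c = 0.003 × (18.8 − 8.097)/8.097 = 0.00397.
ε_t < 0.004 — the section is over-reinforced for flexure under ACI limits.

ε_t ≈ 0.00397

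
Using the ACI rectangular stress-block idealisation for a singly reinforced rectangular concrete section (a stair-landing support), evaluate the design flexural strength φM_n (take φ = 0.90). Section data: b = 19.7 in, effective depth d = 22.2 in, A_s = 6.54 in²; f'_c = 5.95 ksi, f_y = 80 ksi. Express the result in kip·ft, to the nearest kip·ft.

T = A_s f_y = 6.54 × 80 = 523.2 kips.
a = T/(0.85 f'_c b) = 523.2/(0.85 × 5.95 × 19.7) = 5.251 in.
M_n = T(d − a/2) = 523.2 × (22.2 − 2.6255) = 10241.4 kip·in = 10241.4/12 = 853.45 kip·ft.
φM_n = 0.90 × 853.45 = 768.11 kip·ft.

φM_n ≈ 768 kip·ft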